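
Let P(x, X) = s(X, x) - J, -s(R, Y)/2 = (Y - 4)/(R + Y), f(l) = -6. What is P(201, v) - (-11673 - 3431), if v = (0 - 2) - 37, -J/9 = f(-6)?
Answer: 1218853/81 ≈ 15048.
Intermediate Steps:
J = 54 (J = -9*(-6) = 54)
v = -39 (v = -2 - 37 = -39)
s(R, Y) = -2*(-4 + Y)/(R + Y) (s(R, Y) = -2*(Y - 4)/(R + Y) = -2*(-4 + Y)/(R + Y))
P(x, X) = -54 + 2*(4 - x)/(X + x) (P(x, X) = 2*(4 - x)/(X + x) - 1*54 = 2*(4 - x)/(X + x) - 54 = -54 + 2*(4 - x)/(X + x))
P(201, v) - (-11673 - 3431) = 2*(4 - 28*201 - 27*(-39))/(-39 + 201) - (-11673 - 3431) = 2*(4 - 5628 + 1053)/162 - 1*(-15104) = 2*(1/162)*(-4571) + 15104 = -4571/81 + 15104 = 1218853/81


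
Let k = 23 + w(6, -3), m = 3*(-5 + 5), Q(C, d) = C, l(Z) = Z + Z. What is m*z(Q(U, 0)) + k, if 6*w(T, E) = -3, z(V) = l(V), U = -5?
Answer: 45/2 ≈ 22.500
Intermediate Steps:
l(Z) = 2*Z
z(V) = 2*V
w(T, E) = -½ (w(T, E) = (⅙)*(-3) = -½)
m = 0 (m = 3*0 = 0)
k = 45/2 (k = 23 - ½ = 45/2 ≈ 22.500)
m*z(Q(U, 0)) + k = 0*(2*(-5)) + 45/2 = 0*(-10) + 45/2 = 0 + 45/2 = 45/2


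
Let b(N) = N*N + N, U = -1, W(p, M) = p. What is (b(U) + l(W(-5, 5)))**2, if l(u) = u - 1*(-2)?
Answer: 9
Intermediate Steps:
b(N) = N + N**2 (b(N) = N**2 + N = N + N**2)
l(u) = 2 + u (l(u) = u + 2 = 2 + u)
(b(U) + l(W(-5, 5)))**2 = (-(1 - 1) + (2 - 5))**2 = (-1*0 - 3)**2 = (0 - 3)**2 = (-3)**2 = 9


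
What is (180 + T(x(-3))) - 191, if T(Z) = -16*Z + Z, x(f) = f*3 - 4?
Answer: 184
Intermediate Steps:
x(f) = -4 + 3*f (x(f) = 3*f - 4 = -4 + 3*f)
T(Z) = -15*Z
(180 + T(x(-3))) - 191 = (180 - 15*(-4 + 3*(-3))) - 191 = (180 - 15*(-4 - 9)) - 191 = (180 - 15*(-13)) - 191 = (180 + 195) - 191 = 375 - 191 = 184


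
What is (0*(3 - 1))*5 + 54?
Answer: 54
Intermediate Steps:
(0*(3 - 1))*5 + 54 = (0*2)*5 + 54 = 0*5 + 54 = 0 + 54 = 54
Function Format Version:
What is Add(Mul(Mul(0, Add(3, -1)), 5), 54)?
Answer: 54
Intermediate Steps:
Add(Mul(Mul(0, Add(3, -1)), 5), 54) = Add(Mul(Mul(0, 2), 5), 54) = Add(Mul(0, 5), 54) = Add(0, 54) = 54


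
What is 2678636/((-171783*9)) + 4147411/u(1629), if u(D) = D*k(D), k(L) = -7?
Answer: -715848535625/1958841549 ≈ -365.44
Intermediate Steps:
u(D) = -7*D (u(D) = D*(-7) = -7*D)
2678636/((-171783*9)) + 4147411/u(1629) = 2678636/((-171783*9)) + 4147411/((-7*1629)) = 2678636/(-1546047) + 4147411/(-11403) = 2678636*(-1/1546047) + 4147411*(-1/11403) = -2678636/1546047 - 4147411/11403 = -715848535625/1958841549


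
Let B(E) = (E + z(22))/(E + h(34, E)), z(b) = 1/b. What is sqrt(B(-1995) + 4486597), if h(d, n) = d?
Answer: 29*sqrt(9929370436106)/43142 ≈ 2118.2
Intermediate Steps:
B(E) = (1/22 + E)/(34 + E) (B(E) = (E + 1/22)/(E + 34) = (E + 1/22)/(34 + E) = (1/22 + E)/(34 + E))
sqrt(B(-1995) + 4486597) = sqrt((1/22 - 1995)/(34 - 1995) + 4486597) = sqrt(-43889/22/(-1961) + 4486597) = sqrt(-1/1961*(-43889/22) + 4486597) = sqrt(43889/43142 + 4486597) = sqrt(193560811663/43142) = 29*sqrt(9929370436106)/43142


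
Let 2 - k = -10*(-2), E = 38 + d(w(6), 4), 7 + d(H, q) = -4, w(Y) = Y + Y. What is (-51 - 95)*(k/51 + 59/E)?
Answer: -122786/459 ≈ -267.51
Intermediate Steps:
w(Y) = 2*Y
d(H, q) = -11 (d(H, q) = -7 - 4 = -11)
E = 27 (E = 38 - 11 = 27)
k = -18 (k = 2 - (-10)*(-2) = 2 - 1*20 = 2 - 20 = -18)
(-51 - 95)*(k/51 + 59/E) = (-51 - 95)*(-18/51 + 59/27) = -146*(-18*1/51 + 59*(1/27)) = -146*(-6/17 + 59/27) = -146*841/459 = -122786/459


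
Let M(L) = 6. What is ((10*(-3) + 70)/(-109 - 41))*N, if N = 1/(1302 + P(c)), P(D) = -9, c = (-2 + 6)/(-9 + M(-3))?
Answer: -4/19395 ≈ -0.00020624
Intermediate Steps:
c = -4/3 (c = (-2 + 6)/(-9 + 6) = 4/(-3) = 4*(-⅓) = -4/3 ≈ -1.3333)
N = 1/1293 (N = 1/(1302 - 9) = 1/1293 ≈ 0.00077340)
((10*(-3) + 70)/(-109 - 41))*N = ((10*(-3) + 70)/(-109 - 41))*(1/1293) = ((-30 + 70)/(-150))*(1/1293) = (40*(-1/150))*(1/1293) = -4/15*1/1293 = -4/19395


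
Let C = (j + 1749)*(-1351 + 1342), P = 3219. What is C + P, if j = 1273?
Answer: -23979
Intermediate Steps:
C = -27198 (C = (1273 + 1749)*(-1351 + 1342) = 3022*(-9) = -27198)
C + P = -27198 + 3219 = -23979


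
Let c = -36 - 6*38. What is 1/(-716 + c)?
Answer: -1/980 ≈ -0.0010204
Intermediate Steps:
c = -264 (c = -36 - 228 = -264)
1/(-716 + c) = 1/(-716 - 264) = 1/(-980) = -1/980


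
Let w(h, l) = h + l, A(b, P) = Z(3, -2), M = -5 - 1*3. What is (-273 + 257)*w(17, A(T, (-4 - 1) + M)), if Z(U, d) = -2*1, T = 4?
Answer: -240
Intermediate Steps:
M = -8 (M = -5 - 3 = -8)
Z(U, d) = -2
A(b, P) = -2
(-273 + 257)*w(17, A(T, (-4 - 1) + M)) = (-273 + 257)*(17 - 2) = -16*15 = -240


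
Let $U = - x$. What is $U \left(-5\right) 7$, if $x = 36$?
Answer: $1260$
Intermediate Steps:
$U = -36$ ($U = \left(-1\right) 36 = -36$)
$U \left(-5\right) 7 = \left(-36\right) \left(-5\right) 7 = 180 \cdot 7 = 1260$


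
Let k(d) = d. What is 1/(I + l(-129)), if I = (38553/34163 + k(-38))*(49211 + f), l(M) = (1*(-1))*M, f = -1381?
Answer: -34163/60244222003 ≈ -5.6708e-7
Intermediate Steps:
l(M) = -M
I = -60248629030/34163 (I = (38553/34163 - 38)*(49211 - 1381) = (38553*(1/34163) - 38)*47830 = (38553/34163 - 38)*47830 = -1259641/34163*47830 = -60248629030/34163 ≈ -1.7636e+6)
1/(I + l(-129)) = 1/(-60248629030/34163 - 1*(-129)) = 1/(-60248629030/34163 + 129) = 1/(-60244222003/34163) = -34163/60244222003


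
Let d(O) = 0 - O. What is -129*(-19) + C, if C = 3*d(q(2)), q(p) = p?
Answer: 2445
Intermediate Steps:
d(O) = -O
C = -6 (C = 3*(-1*2) = 3*(-2) = -6)
-129*(-19) + C = -129*(-19) - 6 = 2451 - 6 = 2445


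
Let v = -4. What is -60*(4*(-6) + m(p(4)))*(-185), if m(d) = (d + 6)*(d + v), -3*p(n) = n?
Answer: -1628000/3 ≈ -5.4267e+5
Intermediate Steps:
p(n) = -n/3
m(d) = (-4 + d)*(6 + d) (m(d) = (d + 6)*(d - 4) = (6 + d)*(-4 + d) = (-4 + d)*(6 + d))
-60*(4*(-6) + m(p(4)))*(-185) = -60*(4*(-6) + (-24 + (-⅓*4)² + 2*(-⅓*4)))*(-185) = -60*(-24 + (-24 + (-4/3)² + 2*(-4/3)))*(-185) = -60*(-24 + (-24 + 16/9 - 8/3))*(-185) = -60*(-24 - 224/9)*(-185) = -60*(-440/9)*(-185) = (8800/3)*(-185) = -1628000/3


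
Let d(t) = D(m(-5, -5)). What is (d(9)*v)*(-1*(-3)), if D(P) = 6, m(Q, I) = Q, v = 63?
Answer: 1134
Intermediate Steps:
d(t) = 6
(d(9)*v)*(-1*(-3)) = (6*63)*(-1*(-3)) = 378*3 = 1134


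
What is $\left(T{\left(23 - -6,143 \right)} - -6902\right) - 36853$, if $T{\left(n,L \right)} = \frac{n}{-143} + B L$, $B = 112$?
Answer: $- \frac{1992734}{143} \approx -13935.0$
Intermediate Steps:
$T{\left(n,L \right)} = 112 L - \frac{n}{143}$ ($T{\left(n,L \right)} = \frac{n}{-143} + 112 L = - \frac{n}{143} + 112 L = 112 L - \frac{n}{143}$)
$\left(T{\left(23 - -6,143 \right)} - -6902\right) - 36853 = \left(\left(112 \cdot 143 - \frac{23 - -6}{143}\right) - -6902\right) - 36853 = \left(\left(16016 - \frac{23 + 6}{143}\right) + 6902\right) - 36853 = \left(\left(16016 - \frac{29}{143}\right) + 6902\right) - 36853 = \left(\frac{2290259}{143} + 6902\right) - 36853 = \frac{3277245}{143} - 36853 = - \frac{1992734}{143}$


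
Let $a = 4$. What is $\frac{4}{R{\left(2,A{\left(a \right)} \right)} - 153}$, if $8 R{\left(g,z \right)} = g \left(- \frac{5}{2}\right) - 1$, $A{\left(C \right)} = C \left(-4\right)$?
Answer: $- \frac{16}{615} \approx -0.026016$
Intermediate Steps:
$A{\left(C \right)} = - 4 C$
$R{\left(g,z \right)} = - \frac{1}{8} - \frac{5 g}{16}$ ($R{\left(g,z \right)} = \frac{g \left(- \frac{5}{2}\right) - 1}{8} = \frac{- \frac{5 g}{2} - 1}{8} = \frac{-1 - \frac{5 g}{2}}{8} = - \frac{1}{8} - \frac{5 g}{16}$)
$\frac{4}{R{\left(2,A{\left(a \right)} \right)} - 153} = \frac{4}{\left(- \frac{1}{8} - \frac{5}{8}\right) - 153} = \frac{4}{- \frac{3}{4} - 153} = \frac{4}{- \frac{615}{4}} = 4 \left(- \frac{4}{615}\right) = - \frac{16}{615}$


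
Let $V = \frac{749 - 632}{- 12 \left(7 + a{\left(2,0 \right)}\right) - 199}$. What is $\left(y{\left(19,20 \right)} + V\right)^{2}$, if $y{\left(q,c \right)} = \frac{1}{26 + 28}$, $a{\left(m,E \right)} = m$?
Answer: $\frac{36132121}{274830084} \approx 0.13147$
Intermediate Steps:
$y{\left(q,c \right)} = \frac{1}{54}$
$V = - \frac{117}{307}$ ($V = \frac{749 - 632}{- 12 \left(7 + 2\right) - 199} = \frac{117}{\left(-12\right) 9 - 199} = \frac{117}{-108 - 199} = \frac{117}{-307} = 117 \left(- \frac{1}{307}\right) = - \frac{117}{307} \approx -0.38111$)
$\left(y{\left(19,20 \right)} + V\right)^{2} = \left(\frac{1}{54} - \frac{117}{307}\right)^{2} = \left(- \frac{6011}{16578}\right)^{2} = \frac{36132121}{274830084}$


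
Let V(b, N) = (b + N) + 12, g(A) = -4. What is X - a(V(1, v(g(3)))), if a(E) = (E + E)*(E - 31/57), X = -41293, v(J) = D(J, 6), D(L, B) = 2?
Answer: -792807/19 ≈ -41727.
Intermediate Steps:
v(J) = 2
V(b, N) = 12 + N + b (V(b, N) = (N + b) + 12 = 12 + N + b)
a(E) = 2*E*(-31/57 + E) (a(E) = (2*E)*(E - 31*1/57) = (2*E)*(E - 31/57) = (2*E)*(-31/57 + E) = 2*E*(-31/57 + E))
X - a(V(1, v(g(3)))) = -41293 - 2*(12 + 2 + 1)*(-31 + 57*(12 + 2 + 1))/57 = -41293 - 2*15*(-31 + 57*15)/57 = -41293 - 2*15*(-31 + 855)/57 = -41293 - 2*15*824/57 = -41293 - 1*8240/19 = -41293 - 8240/19 = -792807/19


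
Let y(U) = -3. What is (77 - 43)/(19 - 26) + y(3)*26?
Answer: -580/7 ≈ -82.857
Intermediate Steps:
(77 - 43)/(19 - 26) + y(3)*26 = (77 - 43)/(19 - 26) - 3*26 = 34/(-7) - 78 = 34*(-⅐) - 78 = -34/7 - 78 = -580/7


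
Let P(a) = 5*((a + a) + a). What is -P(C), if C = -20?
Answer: 300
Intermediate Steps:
P(a) = 15*a (P(a) = 5*(2*a + a) = 5*(3*a) = 15*a)
-P(C) = -15*(-20) = -1*(-300) = 300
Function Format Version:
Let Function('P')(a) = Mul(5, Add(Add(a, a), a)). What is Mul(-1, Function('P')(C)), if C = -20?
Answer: 300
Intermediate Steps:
Function('P')(a) = Mul(15, a) (Function('P')(a) = Mul(5, Add(Mul(2, a), a)) = Mul(5, Mul(3, a)) = Mul(15, a))
Mul(-1, Function('P')(C)) = Mul(-1, Mul(15, -20)) = Mul(-1, -300) = 300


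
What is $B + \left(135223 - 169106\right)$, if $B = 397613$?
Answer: $363730$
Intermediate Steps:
$B + \left(135223 - 169106\right) = 397613 + \left(135223 - 169106\right) = 397613 - 33883 = 363730$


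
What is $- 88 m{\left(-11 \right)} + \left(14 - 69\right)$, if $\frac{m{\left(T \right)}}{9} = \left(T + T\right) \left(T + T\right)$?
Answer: $-383383$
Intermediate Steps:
$m{\left(T \right)} = 36 T^{2}$ ($m{\left(T \right)} = 9 \left(T + T\right) \left(T + T\right) = 9 \cdot 2 T 2 T = 9 \cdot 4 T^{2} = 36 T^{2}$)
$- 88 m{\left(-11 \right)} + \left(14 - 69\right) = - 88 \cdot 36 \left(-11\right)^{2} + \left(14 - 69\right) = - 88 \cdot 36 \cdot 121 + \left(14 - 69\right) = \left(-88\right) 4356 - 55 = -383328 - 55 = -383383$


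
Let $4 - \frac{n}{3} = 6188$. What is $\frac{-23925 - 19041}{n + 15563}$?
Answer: $\frac{6138}{427} \approx 14.375$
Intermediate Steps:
$n = -18552$ ($n = 12 - 18564 = -18552$)
$\frac{-23925 - 19041}{n + 15563} = \frac{-23925 - 19041}{-18552 + 15563} = - \frac{42966}{-2989} = \left(-42966\right) \left(- \frac{1}{2989}\right) = \frac{6138}{427}$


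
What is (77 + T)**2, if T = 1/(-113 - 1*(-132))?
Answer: 2143296/361 ≈ 5937.1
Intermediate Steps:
T = 1/19 (T = 1/(-113 + 132) = 1/19 ≈ 0.052632)
(77 + T)**2 = (77 + 1/19)**2 = (1464/19)**2 = 2143296/361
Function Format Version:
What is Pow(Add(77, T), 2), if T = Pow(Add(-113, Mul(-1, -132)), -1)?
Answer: Rational(2143296, 361) ≈ 5937.1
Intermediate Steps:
T = Rational(1, 19) (T = Pow(Add(-113, 132), -1) = Pow(19, -1) = Rational(1, 19) ≈ 0.052632)
Pow(Add(77, T), 2) = Pow(Add(77, Rational(1, 19)), 2) = Pow(Rational(1464, 19), 2) = Rational(2143296, 361)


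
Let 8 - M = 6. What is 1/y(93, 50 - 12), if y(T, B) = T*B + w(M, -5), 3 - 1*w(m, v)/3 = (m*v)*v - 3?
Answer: 1/3402 ≈ 0.00029394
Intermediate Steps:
M = 2 (M = 8 - 1*6 = 8 - 6 = 2)
w(m, v) = 18 - 3*m*v² (w(m, v) = 9 - 3*((m*v)*v - 3) = 9 - 3*(m*v² - 3) = 9 - 3*(-3 + m*v²) = 9 + (9 - 3*m*v²) = 18 - 3*m*v²)
y(T, B) = -132 + B*T (y(T, B) = T*B + (18 - 3*2*(-5)²) = B*T + (18 - 3*2*25) = B*T + (18 - 150) = B*T - 132 = -132 + B*T)
1/y(93, 50 - 12) = 1/(-132 + (50 - 12)*93) = 1/(-132 + 38*93) = 1/(-132 + 3534) = 1/3402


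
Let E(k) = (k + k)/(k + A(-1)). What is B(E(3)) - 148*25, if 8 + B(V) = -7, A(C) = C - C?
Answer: -3715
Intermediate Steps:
A(C) = 0
E(k) = 2 (E(k) = (k + k)/(k + 0) = (2*k)/k = 2)
B(V) = -15 (B(V) = -8 - 7 = -15)
B(E(3)) - 148*25 = -15 - 148*25 = -15 - 3700 = -3715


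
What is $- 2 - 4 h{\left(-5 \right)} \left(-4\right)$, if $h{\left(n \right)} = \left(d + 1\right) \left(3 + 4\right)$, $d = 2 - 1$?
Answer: $-448$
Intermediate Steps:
$d = 1$
$h{\left(n \right)} = 14$ ($h{\left(n \right)} = \left(1 + 1\right) \left(3 + 4\right) = 2 \cdot 7 = 14$)
$- 2 - 4 h{\left(-5 \right)} \left(-4\right) = - 2 \left(-4\right) 14 \left(-4\right) = - 2 \left(\left(-56\right) \left(-4\right)\right) = \left(-2\right) 224 = -448$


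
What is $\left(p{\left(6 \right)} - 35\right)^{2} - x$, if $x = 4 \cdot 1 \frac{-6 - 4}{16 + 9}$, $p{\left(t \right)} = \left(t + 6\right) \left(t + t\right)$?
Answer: $\frac{59413}{5} \approx 11883.0$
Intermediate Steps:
$p{\left(t \right)} = 2 t \left(6 + t\right)$ ($p{\left(t \right)} = \left(6 + t\right) 2 t = 2 t \left(6 + t\right)$)
$x = - \frac{8}{5}$ ($x = 4 \left(- \frac{10}{25}\right) = 4 \left(\left(-10\right) \frac{1}{25}\right) = 4 \left(- \frac{2}{5}\right) = - \frac{8}{5} \approx -1.6$)
$\left(p{\left(6 \right)} - 35\right)^{2} - x = \left(2 \cdot 6 \left(6 + 6\right) - 35\right)^{2} - - \frac{8}{5} = \left(2 \cdot 6 \cdot 12 - 35\right)^{2} + \frac{8}{5} = \left(144 - 35\right)^{2} + \frac{8}{5} = 109^{2} + \frac{8}{5} = 11881 + \frac{8}{5} = \frac{59413}{5}$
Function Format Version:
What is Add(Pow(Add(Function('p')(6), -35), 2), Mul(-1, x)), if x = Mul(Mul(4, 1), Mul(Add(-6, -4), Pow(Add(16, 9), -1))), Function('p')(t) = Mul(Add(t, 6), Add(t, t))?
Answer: Rational(59413, 5) ≈ 11883.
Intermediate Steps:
Function('p')(t) = Mul(2, t, Add(6, t)) (Function('p')(t) = Mul(Add(6, t), Mul(2, t)) = Mul(2, t, Add(6, t)))
x = Rational(-8, 5) (x = Mul(4, Mul(-10, Pow(25, -1))) = Mul(4, Mul(-10, Rational(1, 25))) = Mul(4, Rational(-2, 5)) = Rational(-8, 5) ≈ -1.6000)
Add(Pow(Add(Function('p')(6), -35), 2), Mul(-1, x)) = Add(Pow(Add(Mul(2, 6, Add(6, 6)), -35), 2), Mul(-1, Rational(-8, 5))) = Add(Pow(Add(Mul(2, 6, 12), -35), 2), Rational(8, 5)) = Add(Pow(Add(144, -35), 2), Rational(8, 5)) = Add(Pow(109, 2), Rational(8, 5)) = Add(11881, Rational(8, 5)) = Rational(59413, 5)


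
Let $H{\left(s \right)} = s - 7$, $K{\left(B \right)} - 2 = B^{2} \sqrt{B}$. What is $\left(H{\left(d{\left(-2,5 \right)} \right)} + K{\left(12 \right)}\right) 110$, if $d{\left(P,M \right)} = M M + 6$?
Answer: $2860 + 31680 \sqrt{3} \approx 57731.0$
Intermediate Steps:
$K{\left(B \right)} = 2 + B^{\frac{5}{2}}$ ($K{\left(B \right)} = 2 + B^{2} \sqrt{B} = 2 + B^{\frac{5}{2}}$)
$d{\left(P,M \right)} = 6 + M^{2}$ ($d{\left(P,M \right)} = M^{2} + 6 = 6 + M^{2}$)
$H{\left(s \right)} = -7 + s$ ($H{\left(s \right)} = s - 7 = -7 + s$)
$\left(H{\left(d{\left(-2,5 \right)} \right)} + K{\left(12 \right)}\right) 110 = \left(\left(-7 + \left(6 + 5^{2}\right)\right) + \left(2 + 12^{\frac{5}{2}}\right)\right) 110 = \left(\left(-7 + \left(6 + 25\right)\right) + \left(2 + 288 \sqrt{3}\right)\right) 110 = \left(\left(-7 + 31\right) + \left(2 + 288 \sqrt{3}\right)\right) 110 = \left(24 + \left(2 + 288 \sqrt{3}\right)\right) 110 = \left(26 + 288 \sqrt{3}\right) 110 = 2860 + 31680 \sqrt{3}$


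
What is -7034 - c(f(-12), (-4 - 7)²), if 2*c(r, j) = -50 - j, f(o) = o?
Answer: -13897/2 ≈ -6948.5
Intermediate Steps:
c(r, j) = -25 - j/2 (c(r, j) = (-50 - j)/2 = -25 - j/2)
-7034 - c(f(-12), (-4 - 7)²) = -7034 - (-25 - (-4 - 7)²/2) = -7034 - (-25 - ½*(-11)²) = -7034 - (-25 - ½*121) = -7034 - (-25 - 121/2) = -7034 - 1*(-171/2) = -7034 + 171/2 = -13897/2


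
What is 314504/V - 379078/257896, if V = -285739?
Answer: -94713346113/36845472572 ≈ -2.5706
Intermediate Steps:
314504/V - 379078/257896 = 314504/(-285739) - 379078/257896 = 314504*(-1/285739) - 379078*1/257896 = -314504/285739 - 189539/128948 = -94713346113/36845472572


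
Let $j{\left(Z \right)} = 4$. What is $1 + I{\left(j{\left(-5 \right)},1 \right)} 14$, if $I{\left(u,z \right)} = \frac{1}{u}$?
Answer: $\frac{9}{2} \approx 4.5$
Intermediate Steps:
$1 + I{\left(j{\left(-5 \right)},1 \right)} 14 = 1 + \frac{1}{4} \cdot 14 = 1 + \frac{7}{2} = \frac{9}{2}$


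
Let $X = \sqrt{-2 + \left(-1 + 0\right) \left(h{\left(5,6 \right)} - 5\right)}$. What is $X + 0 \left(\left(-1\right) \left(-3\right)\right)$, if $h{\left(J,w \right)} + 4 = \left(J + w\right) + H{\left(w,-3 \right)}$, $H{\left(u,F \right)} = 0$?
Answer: $2 i \approx 2.0 i$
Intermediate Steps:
$h{\left(J,w \right)} = -4 + J + w$ ($h{\left(J,w \right)} = -4 + \left(\left(J + w\right) + 0\right) = -4 + \left(J + w\right) = -4 + J + w$)
$X = 2 i$ ($X = \sqrt{-2 + \left(-1 + 0\right) \left(\left(-4 + 5 + 6\right) - 5\right)} = \sqrt{-2 - \left(7 - 5\right)} = \sqrt{-2 - 2} = \sqrt{-4} = 2 i \approx 2.0 i$)
$X + 0 \left(\left(-1\right) \left(-3\right)\right) = 2 i + 0 \left(\left(-1\right) \left(-3\right)\right) = 2 i + 0 \cdot 3 = 2 i + 0 = 2 i$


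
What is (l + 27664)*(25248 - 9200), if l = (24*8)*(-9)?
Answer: 416220928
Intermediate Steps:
l = -1728 (l = 192*(-9) = -1728)
(l + 27664)*(25248 - 9200) = (-1728 + 27664)*(25248 - 9200) = 25936*16048 = 416220928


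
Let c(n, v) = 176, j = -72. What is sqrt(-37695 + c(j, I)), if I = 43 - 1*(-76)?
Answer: I*sqrt(37519) ≈ 193.7*I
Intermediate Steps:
I = 119 (I = 43 + 76 = 119)
sqrt(-37695 + c(j, I)) = sqrt(-37695 + 176) = sqrt(-37519) = I*sqrt(37519)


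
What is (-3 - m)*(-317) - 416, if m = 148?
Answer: 47451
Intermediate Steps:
(-3 - m)*(-317) - 416 = (-3 - 1*148)*(-317) - 416 = (-3 - 148)*(-317) - 416 = -151*(-317) - 416 = 47867 - 416 = 47451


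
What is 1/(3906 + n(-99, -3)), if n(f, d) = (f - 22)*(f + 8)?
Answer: 1/14917 ≈ 6.7038e-5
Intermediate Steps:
n(f, d) = (-22 + f)*(8 + f)
1/(3906 + n(-99, -3)) = 1/(3906 + (-176 + (-99)² - 14*(-99))) = 1/(3906 + (-176 + 9801 + 1386)) = 1/(3906 + 11011) = 1/14917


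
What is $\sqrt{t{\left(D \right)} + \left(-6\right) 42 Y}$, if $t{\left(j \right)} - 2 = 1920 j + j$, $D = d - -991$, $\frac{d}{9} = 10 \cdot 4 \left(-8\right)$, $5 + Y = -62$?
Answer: $i \sqrt{3611883} \approx 1900.5 i$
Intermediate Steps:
$Y = -67$ ($Y = -5 - 62 = -67$)
$d = -2880$ ($d = 9 \cdot 10 \cdot 4 \left(-8\right) = 9 \cdot 40 \left(-8\right) = 9 \left(-320\right) = -2880$)
$D = -1889$ ($D = -2880 - -991 = -2880 + 991 = -1889$)
$t{\left(j \right)} = 2 + 1921 j$ ($t{\left(j \right)} = 2 + \left(1920 j + j\right) = 2 + 1921 j$)
$\sqrt{t{\left(D \right)} + \left(-6\right) 42 Y} = \sqrt{\left(2 + 1921 \left(-1889\right)\right) + \left(-6\right) 42 \left(-67\right)} = \sqrt{\left(2 - 3628769\right) - -16884} = \sqrt{-3628767 + 16884} = \sqrt{-3611883} = i \sqrt{3611883}$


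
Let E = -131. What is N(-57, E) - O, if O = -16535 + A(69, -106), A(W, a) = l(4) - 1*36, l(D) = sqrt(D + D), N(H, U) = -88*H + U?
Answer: 21456 - 2*sqrt(2) ≈ 21453.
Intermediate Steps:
N(H, U) = U - 88*H
l(D) = sqrt(2)*sqrt(D) (l(D) = sqrt(2*D) = sqrt(2)*sqrt(D))
A(W, a) = -36 + 2*sqrt(2) (A(W, a) = sqrt(2)*sqrt(4) - 1*36 = sqrt(2)*2 - 36 = 2*sqrt(2) - 36 = -36 + 2*sqrt(2))
O = -16571 + 2*sqrt(2) (O = -16535 + (-36 + 2*sqrt(2)) = -16571 + 2*sqrt(2) ≈ -16568.)
N(-57, E) - O = (-131 - 88*(-57)) - (-16571 + 2*sqrt(2)) = (-131 + 5016) + (16571 - 2*sqrt(2)) = 4885 + (16571 - 2*sqrt(2)) = 21456 - 2*sqrt(2)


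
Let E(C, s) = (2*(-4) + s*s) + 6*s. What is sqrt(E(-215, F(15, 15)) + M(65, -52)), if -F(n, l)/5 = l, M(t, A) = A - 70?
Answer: sqrt(5045) ≈ 71.028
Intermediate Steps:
M(t, A) = -70 + A
F(n, l) = -5*l
E(C, s) = -8 + s**2 + 6*s (E(C, s) = (-8 + s**2) + 6*s = -8 + s**2 + 6*s)
sqrt(E(-215, F(15, 15)) + M(65, -52)) = sqrt((-8 + (-5*15)**2 + 6*(-5*15)) + (-70 - 52)) = sqrt((-8 + (-75)**2 + 6*(-75)) - 122) = sqrt((-8 + 5625 - 450) - 122) = sqrt(5167 - 122) = sqrt(5045)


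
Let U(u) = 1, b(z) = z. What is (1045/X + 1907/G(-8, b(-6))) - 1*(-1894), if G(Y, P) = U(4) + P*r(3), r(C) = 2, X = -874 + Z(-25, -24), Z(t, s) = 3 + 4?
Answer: 16398214/9537 ≈ 1719.4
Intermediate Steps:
Z(t, s) = 7
X = -867 (X = -874 + 7 = -867)
G(Y, P) = 1 + 2*P (G(Y, P) = 1 + P*2 = 1 + 2*P)
(1045/X + 1907/G(-8, b(-6))) - 1*(-1894) = (1045/(-867) + 1907/(1 + 2*(-6))) - 1*(-1894) = (1045*(-1/867) + 1907/(1 - 12)) + 1894 = (-1045/867 + 1907/(-11)) + 1894 = (-1045/867 + 1907*(-1/11)) + 1894 = (-1045/867 - 1907/11) + 1894 = -1664864/9537 + 1894 = 16398214/9537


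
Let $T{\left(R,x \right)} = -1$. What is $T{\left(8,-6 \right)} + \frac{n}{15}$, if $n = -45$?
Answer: $-4$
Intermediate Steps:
$T{\left(8,-6 \right)} + \frac{n}{15} = -1 + \frac{1}{15} \left(-45\right) = -1 - 3 = -4$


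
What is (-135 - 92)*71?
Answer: -16117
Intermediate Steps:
(-135 - 92)*71 = -227*71 = -16117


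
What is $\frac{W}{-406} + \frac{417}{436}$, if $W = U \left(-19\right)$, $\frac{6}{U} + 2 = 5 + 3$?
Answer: $\frac{88793}{88508} \approx 1.0032$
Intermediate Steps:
$U = 1$ ($U = \frac{6}{-2 + \left(5 + 3\right)} = \frac{6}{-2 + 8} = \frac{6}{6} = 6 \cdot \frac{1}{6} = 1$)
$W = -19$ ($W = 1 \left(-19\right) = -19$)
$\frac{W}{-406} + \frac{417}{436} = - \frac{19}{-406} + \frac{417}{436} = \left(-19\right) \left(- \frac{1}{406}\right) + 417 \cdot \frac{1}{436} = \frac{19}{406} + \frac{417}{436} = \frac{88793}{88508}$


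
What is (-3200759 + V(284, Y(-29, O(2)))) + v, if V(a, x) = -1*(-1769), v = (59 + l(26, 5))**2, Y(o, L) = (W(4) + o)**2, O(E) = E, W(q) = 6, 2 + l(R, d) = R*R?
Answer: -2661701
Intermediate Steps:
l(R, d) = -2 + R**2 (l(R, d) = -2 + R*R = -2 + R**2)
Y(o, L) = (6 + o)**2
v = 537289 (v = (59 + (-2 + 26**2))**2 = (59 + (-2 + 676))**2 = (59 + 674)**2 = 733**2 = 537289)
V(a, x) = 1769
(-3200759 + V(284, Y(-29, O(2)))) + v = (-3200759 + 1769) + 537289 = -3198990 + 537289 = -2661701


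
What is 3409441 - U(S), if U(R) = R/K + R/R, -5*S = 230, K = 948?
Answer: 1616074583/474 ≈ 3.4094e+6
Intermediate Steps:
S = -46 (S = -⅕*230 = -46)
U(R) = 1 + R/948 (U(R) = R/948 + R/R = R*(1/948) + 1 = R/948 + 1 = 1 + R/948)
3409441 - U(S) = 3409441 - (1 + (1/948)*(-46)) = 3409441 - (1 - 23/474) = 3409441 - 1*451/474 = 3409441 - 451/474 = 1616074583/474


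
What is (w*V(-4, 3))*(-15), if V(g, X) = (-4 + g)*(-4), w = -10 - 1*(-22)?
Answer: -5760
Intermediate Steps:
w = 12 (w = -10 + 22 = 12)
V(g, X) = 16 - 4*g
(w*V(-4, 3))*(-15) = (12*(16 - 4*(-4)))*(-15) = (12*(16 + 16))*(-15) = (12*32)*(-15) = 384*(-15) = -5760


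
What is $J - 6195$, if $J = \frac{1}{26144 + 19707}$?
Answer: $- \frac{284046944}{45851} \approx -6195.0$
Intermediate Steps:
$J = \frac{1}{45851} \approx 2.181 \cdot 10^{-5}$
$J - 6195 = \frac{1}{45851} - 6195 = - \frac{284046944}{45851}$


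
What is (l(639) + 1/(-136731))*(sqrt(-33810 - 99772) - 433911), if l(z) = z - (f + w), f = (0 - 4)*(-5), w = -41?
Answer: -13052398542383/45577 + 90242459*I*sqrt(133582)/136731 ≈ -2.8638e+8 + 2.4122e+5*I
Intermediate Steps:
f = 20 (f = -4*(-5) = 20)
l(z) = 21 + z (l(z) = z - (20 - 41) = z - 1*(-21) = z + 21 = 21 + z)
(l(639) + 1/(-136731))*(sqrt(-33810 - 99772) - 433911) = ((21 + 639) + 1/(-136731))*(sqrt(-33810 - 99772) - 433911) = (660 - 1/136731)*(sqrt(-133582) - 433911) = 90242459*(I*sqrt(133582) - 433911)/136731 = 90242459*(-433911 + I*sqrt(133582))/136731 = -13052398542383/45577 + 90242459*I*sqrt(133582)/136731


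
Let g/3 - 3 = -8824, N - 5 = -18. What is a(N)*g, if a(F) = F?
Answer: 344019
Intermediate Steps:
N = -13 (N = 5 - 18 = -13)
g = -26463 (g = 9 + 3*(-8824) = 9 - 26472 = -26463)
a(N)*g = -13*(-26463) = 344019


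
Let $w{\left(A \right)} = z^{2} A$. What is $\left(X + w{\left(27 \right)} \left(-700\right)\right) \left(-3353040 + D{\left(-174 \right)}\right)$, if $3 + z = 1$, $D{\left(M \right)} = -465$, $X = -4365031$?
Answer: $14891678261655$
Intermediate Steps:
$z = -2$ ($z = -3 + 1 = -2$)
$w{\left(A \right)} = 4 A$ ($w{\left(A \right)} = \left(-2\right)^{2} A = 4 A$)
$\left(X + w{\left(27 \right)} \left(-700\right)\right) \left(-3353040 + D{\left(-174 \right)}\right) = \left(-4365031 + 4 \cdot 27 \left(-700\right)\right) \left(-3353040 - 465\right) = \left(-4365031 + 108 \left(-700\right)\right) \left(-3353505\right) = \left(-4365031 - 75600\right) \left(-3353505\right) = \left(-4440631\right) \left(-3353505\right) = 14891678261655$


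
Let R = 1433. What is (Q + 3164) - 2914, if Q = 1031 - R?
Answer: -152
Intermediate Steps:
Q = -402 (Q = 1031 - 1*1433 = 1031 - 1433 = -402)
(Q + 3164) - 2914 = (-402 + 3164) - 2914 = 2762 - 2914 = -152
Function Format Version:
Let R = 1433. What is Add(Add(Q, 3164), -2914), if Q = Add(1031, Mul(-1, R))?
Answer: -152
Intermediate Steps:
Q = -402 (Q = Add(1031, Mul(-1, 1433)) = Add(1031, -1433) = -402)
Add(Add(Q, 3164), -2914) = Add(Add(-402, 3164), -2914) = Add(2762, -2914) = -152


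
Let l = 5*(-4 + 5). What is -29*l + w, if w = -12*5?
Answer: -205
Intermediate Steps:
w = -60 (w = -2*30 = -60)
l = 5 (l = 5*1 = 5)
-29*l + w = -29*5 - 60 = -145 - 60 = -205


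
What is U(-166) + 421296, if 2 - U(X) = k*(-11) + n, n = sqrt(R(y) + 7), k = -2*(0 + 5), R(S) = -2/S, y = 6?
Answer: 421188 - 2*sqrt(15)/3 ≈ 4.2119e+5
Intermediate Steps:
k = -10 (k = -2*5 = -10)
n = 2*sqrt(15)/3 (n = sqrt(-2/6 + 7) = sqrt(-2*1/6 + 7) = sqrt(-1/3 + 7) = sqrt(20/3) = 2*sqrt(15)/3 ≈ 2.5820)
U(X) = -108 - 2*sqrt(15)/3 (U(X) = 2 - (-10*(-11) + 2*sqrt(15)/3) = 2 - (110 + 2*sqrt(15)/3) = 2 + (-110 - 2*sqrt(15)/3) = -108 - 2*sqrt(15)/3)
U(-166) + 421296 = (-108 - 2*sqrt(15)/3) + 421296 = 421188 - 2*sqrt(15)/3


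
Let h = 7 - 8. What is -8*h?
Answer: 8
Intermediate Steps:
h = -1
-8*h = -8*(-1) = 8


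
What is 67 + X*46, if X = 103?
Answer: 4805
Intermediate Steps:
67 + X*46 = 67 + 103*46 = 67 + 4738 = 4805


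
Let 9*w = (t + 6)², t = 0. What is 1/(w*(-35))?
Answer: -1/140 ≈ -0.0071429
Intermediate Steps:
w = 4 (w = (0 + 6)²/9 = (⅑)*6² = (⅑)*36 = 4)
1/(w*(-35)) = 1/(4*(-35)) = 1/(-140) = -1/140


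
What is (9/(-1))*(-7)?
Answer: 63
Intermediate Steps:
(9/(-1))*(-7) = (9*(-1))*(-7) = -9*(-7) = 63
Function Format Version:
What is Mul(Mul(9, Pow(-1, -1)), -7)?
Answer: 63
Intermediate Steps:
Mul(Mul(9, Pow(-1, -1)), -7) = Mul(Mul(9, -1), -7) = Mul(-9, -7) = 63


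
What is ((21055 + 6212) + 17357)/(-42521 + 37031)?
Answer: -22312/2745 ≈ -8.1282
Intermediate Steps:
((21055 + 6212) + 17357)/(-42521 + 37031) = (27267 + 17357)/(-5490) = 44624*(-1/5490) = -22312/2745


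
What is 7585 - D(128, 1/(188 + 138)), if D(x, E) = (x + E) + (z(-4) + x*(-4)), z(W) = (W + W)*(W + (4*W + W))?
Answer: 2535301/326 ≈ 7777.0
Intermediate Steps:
z(W) = 12*W**2 (z(W) = (2*W)*(W + 5*W) = (2*W)*(6*W) = 12*W**2)
D(x, E) = 192 + E - 3*x (D(x, E) = (x + E) + (12*(-4)**2 + x*(-4)) = (E + x) + (12*16 - 4*x) = (E + x) + (192 - 4*x) = 192 + E - 3*x)
7585 - D(128, 1/(188 + 138)) = 7585 - (192 + 1/(188 + 138) - 3*128) = 7585 - (192 + 1/326 - 384) = 7585 - 1*(-62591/326) = 7585 + 62591/326 = 2535301/326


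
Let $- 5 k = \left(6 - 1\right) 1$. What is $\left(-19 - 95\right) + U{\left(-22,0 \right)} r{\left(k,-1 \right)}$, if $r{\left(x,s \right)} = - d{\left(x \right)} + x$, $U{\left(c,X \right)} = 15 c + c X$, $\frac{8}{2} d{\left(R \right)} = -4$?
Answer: $-114$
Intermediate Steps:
$d{\left(R \right)} = -1$ ($d{\left(R \right)} = \frac{1}{4} \left(-4\right) = -1$)
$k = -1$ ($k = - \frac{\left(6 - 1\right) 1}{5} = - \frac{5 \cdot 1}{5} = \left(- \frac{1}{5}\right) 5 = -1$)
$U{\left(c,X \right)} = 15 c + X c$
$r{\left(x,s \right)} = 1 + x$ ($r{\left(x,s \right)} = \left(-1\right) \left(-1\right) + x = 1 + x$)
$\left(-19 - 95\right) + U{\left(-22,0 \right)} r{\left(k,-1 \right)} = \left(-19 - 95\right) + - 22 \left(15 + 0\right) \left(1 - 1\right) = -114 + \left(-22\right) 15 \cdot 0 = -114 - 0 = -114 + 0 = -114$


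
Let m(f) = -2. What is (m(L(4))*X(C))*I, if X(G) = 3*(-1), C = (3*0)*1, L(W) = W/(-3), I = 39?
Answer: 234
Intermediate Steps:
L(W) = -W/3 (L(W) = W*(-1/3) = -W/3)
C = 0 (C = 0*1 = 0)
X(G) = -3
(m(L(4))*X(C))*I = -2*(-3)*39 = 6*39 = 234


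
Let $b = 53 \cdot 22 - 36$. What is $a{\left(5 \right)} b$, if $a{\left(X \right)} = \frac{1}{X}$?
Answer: $226$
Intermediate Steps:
$b = 1130$ ($b = 1166 - 36 = 1130$)
$a{\left(5 \right)} b = \frac{1}{5} \cdot 1130 = 226$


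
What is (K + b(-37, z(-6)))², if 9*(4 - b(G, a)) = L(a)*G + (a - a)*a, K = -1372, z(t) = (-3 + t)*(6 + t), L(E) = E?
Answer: 1871424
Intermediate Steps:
b(G, a) = 4 - G*a/9 (b(G, a) = 4 - (a*G + (a - a)*a)/9 = 4 - (G*a + 0*a)/9 = 4 - (G*a + 0)/9 = 4 - G*a/9)
(K + b(-37, z(-6)))² = (-1372 + (4 - ⅑*(-37)*(-18 + (-6)² + 3*(-6))))² = (-1372 + (4 - ⅑*(-37)*(-18 + 36 - 18)))² = (-1372 + (4 - ⅑*(-37)*0))² = (-1372 + (4 + 0))² = (-1372 + 4)² = (-1368)² = 1871424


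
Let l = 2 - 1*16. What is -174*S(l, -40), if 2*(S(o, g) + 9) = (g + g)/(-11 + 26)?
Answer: 2030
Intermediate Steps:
l = -14 (l = 2 - 16 = -14)
S(o, g) = -9 + g/15 (S(o, g) = -9 + ((g + g)/(-11 + 26))/2 = -9 + ((2*g)/15)/2 = -9 + ((2*g)*(1/15))/2 = -9 + (2*g/15)/2 = -9 + g/15)
-174*S(l, -40) = -174*(-9 + (1/15)*(-40)) = -174*(-9 - 8/3) = -174*(-35/3) = 2030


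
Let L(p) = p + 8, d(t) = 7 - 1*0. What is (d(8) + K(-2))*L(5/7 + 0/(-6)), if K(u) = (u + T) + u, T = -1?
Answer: 122/7 ≈ 17.429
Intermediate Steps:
d(t) = 7 (d(t) = 7 + 0 = 7)
K(u) = -1 + 2*u (K(u) = (u - 1) + u = (-1 + u) + u = -1 + 2*u)
L(p) = 8 + p
(d(8) + K(-2))*L(5/7 + 0/(-6)) = (7 + (-1 + 2*(-2)))*(8 + (5/7 + 0/(-6))) = (7 + (-1 - 4))*(8 + (5*(⅐) + 0*(-⅙))) = (7 - 5)*(8 + (5/7 + 0)) = 2*(8 + 5/7) = 2*(61/7) = 122/7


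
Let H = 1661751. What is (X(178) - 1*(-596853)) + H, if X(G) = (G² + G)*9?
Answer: 2545362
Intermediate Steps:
X(G) = 9*G + 9*G² (X(G) = (G + G²)*9 = 9*G + 9*G²)
(X(178) - 1*(-596853)) + H = (9*178*(1 + 178) - 1*(-596853)) + 1661751 = (9*178*179 + 596853) + 1661751 = (286758 + 596853) + 1661751 = 883611 + 1661751 = 2545362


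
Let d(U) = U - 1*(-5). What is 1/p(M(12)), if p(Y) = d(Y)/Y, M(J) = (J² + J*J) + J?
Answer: 60/61 ≈ 0.98361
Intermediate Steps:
d(U) = 5 + U (d(U) = U + 5 = 5 + U)
M(J) = J + 2*J² (M(J) = (J² + J²) + J = 2*J² + J = J + 2*J²)
p(Y) = (5 + Y)/Y
1/p(M(12)) = 1/((5 + 12*(1 + 2*12))/((12*(1 + 2*12)))) = 1/((5 + 12*(1 + 24))/((12*(1 + 24)))) = 1/((5 + 12*25)/((12*25))) = 1/((5 + 300)/300) = 1/((1/300)*305) = 1/(61/60) = 60/61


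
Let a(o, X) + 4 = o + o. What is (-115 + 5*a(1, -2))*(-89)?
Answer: 11125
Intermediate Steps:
a(o, X) = -4 + 2*o (a(o, X) = -4 + (o + o) = -4 + 2*o)
(-115 + 5*a(1, -2))*(-89) = (-115 + 5*(-4 + 2*1))*(-89) = (-115 + 5*(-4 + 2))*(-89) = (-115 + 5*(-2))*(-89) = (-115 - 10)*(-89) = -125*(-89) = 11125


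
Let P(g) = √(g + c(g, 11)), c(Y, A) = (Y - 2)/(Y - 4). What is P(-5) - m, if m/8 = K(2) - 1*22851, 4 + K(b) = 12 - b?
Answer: 182760 + I*√38/3 ≈ 1.8276e+5 + 2.0548*I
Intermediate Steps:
K(b) = 8 - b (K(b) = -4 + (12 - b) = 8 - b)
c(Y, A) = (-2 + Y)/(-4 + Y)
m = -182760 (m = 8*((8 - 1*2) - 1*22851) = 8*((8 - 2) - 22851) = 8*(6 - 22851) = 8*(-22845) = -182760)
P(g) = √(g + (-2 + g)/(-4 + g))
P(-5) - m = √((-2 - 5 - 5*(-4 - 5))/(-4 - 5)) - 1*(-182760) = √((-2 - 5 - 5*(-9))/(-9)) + 182760 = √(-(-2 - 5 + 45)/9) + 182760 = √(-⅑*38) + 182760 = √(-38/9) + 182760 = I*√38/3 + 182760 = 182760 + I*√38/3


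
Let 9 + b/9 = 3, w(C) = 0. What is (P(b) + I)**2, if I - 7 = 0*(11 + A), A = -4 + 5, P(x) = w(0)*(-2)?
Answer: 49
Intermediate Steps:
b = -54 (b = -81 + 9*3 = -81 + 27 = -54)
P(x) = 0 (P(x) = 0*(-2) = 0)
A = 1
I = 7 (I = 7 + 0*(11 + 1) = 7 + 0*12 = 7 + 0 = 7)
(P(b) + I)**2 = (0 + 7)**2 = 7**2 = 49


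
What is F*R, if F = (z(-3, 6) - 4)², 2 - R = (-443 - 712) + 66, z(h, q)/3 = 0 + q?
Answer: 213836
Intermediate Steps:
z(h, q) = 3*q (z(h, q) = 3*(0 + q) = 3*q)
R = 1091 (R = 2 - ((-443 - 712) + 66) = 2 - (-1155 + 66) = 2 - 1*(-1089) = 2 + 1089 = 1091)
F = 196 (F = (3*6 - 4)² = (18 - 4)² = 14² = 196)
F*R = 196*1091 = 213836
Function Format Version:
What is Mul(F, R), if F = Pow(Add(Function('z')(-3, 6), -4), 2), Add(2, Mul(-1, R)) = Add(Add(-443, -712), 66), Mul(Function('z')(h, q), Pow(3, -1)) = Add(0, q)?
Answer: 213836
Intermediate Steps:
Function('z')(h, q) = Mul(3, q) (Function('z')(h, q) = Mul(3, Add(0, q)) = Mul(3, q))
R = 1091 (R = Add(2, Mul(-1, Add(Add(-443, -712), 66))) = Add(2, Mul(-1, Add(-1155, 66))) = Add(2, Mul(-1, -1089)) = Add(2, 1089) = 1091)
F = 196 (F = Pow(Add(Mul(3, 6), -4), 2) = Pow(Add(18, -4), 2) = Pow(14, 2) = 196)
Mul(F, R) = Mul(196, 1091) = 213836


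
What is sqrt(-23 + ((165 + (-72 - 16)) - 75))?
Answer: I*sqrt(21) ≈ 4.5826*I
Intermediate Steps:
sqrt(-23 + ((165 + (-72 - 16)) - 75)) = sqrt(-23 + ((165 - 88) - 75)) = sqrt(-23 + (77 - 75)) = sqrt(-23 + 2) = sqrt(-21) = I*sqrt(21)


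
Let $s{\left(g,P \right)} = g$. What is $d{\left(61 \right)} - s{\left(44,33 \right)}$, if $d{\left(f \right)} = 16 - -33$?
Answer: $5$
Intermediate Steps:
$d{\left(f \right)} = 49$ ($d{\left(f \right)} = 16 + 33 = 49$)
$d{\left(61 \right)} - s{\left(44,33 \right)} = 49 - 44 = 5$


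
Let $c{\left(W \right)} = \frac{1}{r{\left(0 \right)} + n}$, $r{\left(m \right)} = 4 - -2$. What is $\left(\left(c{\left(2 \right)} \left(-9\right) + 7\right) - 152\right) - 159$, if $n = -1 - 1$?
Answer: $- \frac{1225}{4} \approx -306.25$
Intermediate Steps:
$r{\left(m \right)} = 6$ ($r{\left(m \right)} = 4 + 2 = 6$)
$n = -2$
$c{\left(W \right)} = \frac{1}{4}$ ($c{\left(W \right)} = \frac{1}{6 - 2} = \frac{1}{4}$)
$\left(\left(c{\left(2 \right)} \left(-9\right) + 7\right) - 152\right) - 159 = \left(\left(\frac{1}{4} \left(-9\right) + 7\right) - 152\right) - 159 = \left(\left(- \frac{9}{4} + 7\right) - 152\right) - 159 = \left(\frac{19}{4} - 152\right) - 159 = - \frac{589}{4} - 159 = - \frac{1225}{4}$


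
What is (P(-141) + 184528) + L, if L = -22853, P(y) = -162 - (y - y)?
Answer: 161513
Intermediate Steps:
P(y) = -162 (P(y) = -162 - 1*0 = -162 + 0 = -162)
(P(-141) + 184528) + L = (-162 + 184528) - 22853 = 184366 - 22853 = 161513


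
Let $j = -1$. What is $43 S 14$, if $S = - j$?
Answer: $602$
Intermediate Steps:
$S = 1$ ($S = \left(-1\right) \left(-1\right) = 1$)
$43 S 14 = 43 \cdot 1 \cdot 14 = 43 \cdot 14 = 602$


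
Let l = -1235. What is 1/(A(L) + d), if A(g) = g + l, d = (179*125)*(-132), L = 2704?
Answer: -1/2952031 ≈ -3.3875e-7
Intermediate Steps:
d = -2953500 (d = 22375*(-132) = -2953500)
A(g) = -1235 + g (A(g) = g - 1235 = -1235 + g)
1/(A(L) + d) = 1/((-1235 + 2704) - 2953500) = 1/(1469 - 2953500) = 1/(-2952031) = -1/2952031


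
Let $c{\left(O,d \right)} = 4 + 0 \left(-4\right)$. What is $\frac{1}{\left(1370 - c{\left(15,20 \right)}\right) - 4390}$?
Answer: $- \frac{1}{3024} \approx -0.00033069$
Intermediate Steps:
$c{\left(O,d \right)} = 4$ ($c{\left(O,d \right)} = 4 + 0 = 4$)
$\frac{1}{\left(1370 - c{\left(15,20 \right)}\right) - 4390} = \frac{1}{\left(1370 - 4\right) - 4390} = \frac{1}{1366 - 4390} = \frac{1}{-3024} = - \frac{1}{3024}$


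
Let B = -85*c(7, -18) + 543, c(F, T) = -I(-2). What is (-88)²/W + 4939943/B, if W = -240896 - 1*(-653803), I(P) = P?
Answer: 185430902983/14001301 ≈ 13244.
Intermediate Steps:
c(F, T) = 2 (c(F, T) = -1*(-2) = 2)
B = 373 (B = -85*2 + 543 = -170 + 543 = 373)
W = 412907 (W = -240896 + 653803 = 412907)
(-88)²/W + 4939943/B = (-88)²/412907 + 4939943/373 = 7744*(1/412907) + 4939943*(1/373) = 704/37537 + 4939943/373 = 185430902983/14001301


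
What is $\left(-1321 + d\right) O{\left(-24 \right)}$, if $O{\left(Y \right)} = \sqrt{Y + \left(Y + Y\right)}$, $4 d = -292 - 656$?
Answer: $- 9348 i \sqrt{2} \approx - 13220.0 i$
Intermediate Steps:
$d = -237$ ($d = \frac{-292 - 656}{4} = \frac{1}{4} \left(-948\right) = -237$)
$O{\left(Y \right)} = \sqrt{3} \sqrt{Y}$ ($O{\left(Y \right)} = \sqrt{Y + 2 Y} = \sqrt{3 Y} = \sqrt{3} \sqrt{Y}$)
$\left(-1321 + d\right) O{\left(-24 \right)} = \left(-1321 - 237\right) \sqrt{3} \sqrt{-24} = - 1558 \sqrt{3} \cdot 2 i \sqrt{6} = - 1558 \cdot 6 i \sqrt{2} = - 9348 i \sqrt{2}$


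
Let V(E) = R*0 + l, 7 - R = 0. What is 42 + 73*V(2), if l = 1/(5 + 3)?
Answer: 409/8 ≈ 51.125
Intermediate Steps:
R = 7 (R = 7 - 1*0 = 7 + 0 = 7)
l = ⅛ (l = 1/8 = ⅛ ≈ 0.12500)
V(E) = ⅛ (V(E) = 7*0 + ⅛ = 0 + ⅛ = ⅛)
42 + 73*V(2) = 42 + 73*(⅛) = 42 + 73/8 = 409/8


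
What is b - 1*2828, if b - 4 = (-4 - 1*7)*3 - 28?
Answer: -2885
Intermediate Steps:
b = -57 (b = 4 + ((-4 - 1*7)*3 - 28) = 4 + ((-4 - 7)*3 - 28) = 4 + (-11*3 - 28) = 4 + (-33 - 28) = 4 - 61 = -57)
b - 1*2828 = -57 - 1*2828 = -57 - 2828 = -2885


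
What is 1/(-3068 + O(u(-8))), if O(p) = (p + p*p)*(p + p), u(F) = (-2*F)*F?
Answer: -1/4164604 ≈ -2.4012e-7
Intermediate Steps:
u(F) = -2*F**2
O(p) = 2*p*(p + p**2) (O(p) = (p + p**2)*(2*p) = 2*p*(p + p**2))
1/(-3068 + O(u(-8))) = 1/(-3068 + 2*(-2*(-8)**2)**2*(1 - 2*(-8)**2)) = 1/(-3068 + 2*(-2*64)**2*(1 - 2*64)) = 1/(-3068 + 2*(-128)**2*(1 - 128)) = 1/(-3068 + 2*16384*(-127)) = 1/(-3068 - 4161536) = 1/(-4164604) = -1/4164604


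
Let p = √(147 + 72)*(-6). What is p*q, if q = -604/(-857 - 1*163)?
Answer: -302*√219/85 ≈ -52.579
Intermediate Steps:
p = -6*√219 (p = √219*(-6) = -6*√219 ≈ -88.792)
q = 151/255 (q = -604/(-857 - 163) = -604/(-1020) = -604*(-1/1020) = 151/255 ≈ 0.59216)
p*q = -6*√219*(151/255) = -302*√219/85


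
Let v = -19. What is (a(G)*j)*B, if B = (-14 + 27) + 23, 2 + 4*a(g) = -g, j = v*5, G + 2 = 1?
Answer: 855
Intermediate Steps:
G = -1 (G = -2 + 1 = -1)
j = -95 (j = -19*5 = -95)
a(g) = -½ - g/4 (a(g) = -½ + (-g)/4 = -½ - g/4)
B = 36 (B = 13 + 23 = 36)
(a(G)*j)*B = ((-½ - ¼*(-1))*(-95))*36 = ((-½ + ¼)*(-95))*36 = -¼*(-95)*36 = (95/4)*36 = 855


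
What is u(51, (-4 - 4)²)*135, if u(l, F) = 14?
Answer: 1890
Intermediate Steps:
u(51, (-4 - 4)²)*135 = 14*135 = 1890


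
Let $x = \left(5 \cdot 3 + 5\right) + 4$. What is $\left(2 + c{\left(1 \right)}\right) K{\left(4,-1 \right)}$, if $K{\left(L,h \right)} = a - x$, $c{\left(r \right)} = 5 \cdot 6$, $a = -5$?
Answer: $-928$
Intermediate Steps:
$x = 24$ ($x = \left(15 + 5\right) + 4 = 20 + 4 = 24$)
$c{\left(r \right)} = 30$
$K{\left(L,h \right)} = -29$ ($K{\left(L,h \right)} = -5 - 24 = -29$)
$\left(2 + c{\left(1 \right)}\right) K{\left(4,-1 \right)} = \left(2 + 30\right) \left(-29\right) = 32 \left(-29\right) = -928$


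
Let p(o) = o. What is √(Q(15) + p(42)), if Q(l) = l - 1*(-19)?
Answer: 2*√19 ≈ 8.7178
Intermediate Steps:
Q(l) = 19 + l (Q(l) = l + 19 = 19 + l)
√(Q(15) + p(42)) = √((19 + 15) + 42) = √(34 + 42) = √76 = 2*√19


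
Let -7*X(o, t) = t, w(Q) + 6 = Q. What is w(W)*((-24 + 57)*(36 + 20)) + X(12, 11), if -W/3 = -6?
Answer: 155221/7 ≈ 22174.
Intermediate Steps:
W = 18 (W = -3*(-6) = 18)
w(Q) = -6 + Q
X(o, t) = -t/7
w(W)*((-24 + 57)*(36 + 20)) + X(12, 11) = (-6 + 18)*((-24 + 57)*(36 + 20)) - ⅐*11 = 12*(33*56) - 11/7 = 12*1848 - 11/7 = 22176 - 11/7 = 155221/7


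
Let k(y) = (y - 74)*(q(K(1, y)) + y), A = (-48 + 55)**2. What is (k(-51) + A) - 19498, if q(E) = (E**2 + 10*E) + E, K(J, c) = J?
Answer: -14574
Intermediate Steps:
q(E) = E**2 + 11*E
A = 49 (A = 7**2 = 49)
k(y) = (-74 + y)*(12 + y) (k(y) = (y - 74)*(1*(11 + 1) + y) = (-74 + y)*(1*12 + y) = (-74 + y)*(12 + y))
(k(-51) + A) - 19498 = ((-888 + (-51)**2 - 62*(-51)) + 49) - 19498 = ((-888 + 2601 + 3162) + 49) - 19498 = (4875 + 49) - 19498 = 4924 - 19498 = -14574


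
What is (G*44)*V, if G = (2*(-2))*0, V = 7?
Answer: 0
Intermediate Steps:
G = 0 (G = -4*0 = 0)
(G*44)*V = (0*44)*7 = 0*7 = 0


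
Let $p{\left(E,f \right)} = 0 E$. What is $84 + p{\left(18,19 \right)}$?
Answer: $84$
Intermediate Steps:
$p{\left(E,f \right)} = 0$
$84 + p{\left(18,19 \right)} = 84 + 0 = 84$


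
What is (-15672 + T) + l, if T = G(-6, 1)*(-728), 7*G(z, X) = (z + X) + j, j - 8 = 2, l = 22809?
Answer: 6617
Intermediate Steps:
j = 10 (j = 8 + 2 = 10)
G(z, X) = 10/7 + X/7 + z/7 (G(z, X) = ((z + X) + 10)/7 = ((X + z) + 10)/7 = (10 + X + z)/7 = 10/7 + X/7 + z/7)
T = -520 (T = (10/7 + (⅐)*1 + (⅐)*(-6))*(-728) = (10/7 + ⅐ - 6/7)*(-728) = (5/7)*(-728) = -520)
(-15672 + T) + l = (-15672 - 520) + 22809 = -16192 + 22809 = 6617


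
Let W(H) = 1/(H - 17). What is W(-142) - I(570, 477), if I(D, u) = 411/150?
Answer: -21833/7950 ≈ -2.7463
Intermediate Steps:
I(D, u) = 137/50 (I(D, u) = 411*(1/150) = 137/50)
W(H) = 1/(-17 + H)
W(-142) - I(570, 477) = 1/(-17 - 142) - 1*137/50 = 1/(-159) - 137/50 = -1/159 - 137/50 = -21833/7950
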